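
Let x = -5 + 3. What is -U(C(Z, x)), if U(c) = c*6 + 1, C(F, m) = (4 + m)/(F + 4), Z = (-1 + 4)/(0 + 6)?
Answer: -11/3 ≈ -3.6667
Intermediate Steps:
Z = ½ (Z = 3/6 = 3*(⅙) = ½ ≈ 0.50000)
x = -2
C(F, m) = (4 + m)/(4 + F)
U(c) = 1 + 6*c (U(c) = 6*c + 1 = 1 + 6*c)
-U(C(Z, x)) = -(1 + 6*((4 - 2)/(4 + ½))) = -(1 + 6*(2/(9/2))) = -(1 + 6*((2/9)*2)) = -(1 + 6*(4/9)) = -(1 + 8/3) = -1*11/3 = -11/3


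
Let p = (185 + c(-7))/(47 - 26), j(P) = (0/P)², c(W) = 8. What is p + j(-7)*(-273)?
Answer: 193/21 ≈ 9.1905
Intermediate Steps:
j(P) = 0 (j(P) = 0² = 0)
p = 193/21 (p = (185 + 8)/(47 - 26) = 193/21 ≈ 9.1905)
p + j(-7)*(-273) = 193/21 + 0*(-273) = 193/21 + 0 = 193/21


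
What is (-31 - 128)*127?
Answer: -20193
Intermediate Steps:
(-31 - 128)*127 = -159*127 = -20193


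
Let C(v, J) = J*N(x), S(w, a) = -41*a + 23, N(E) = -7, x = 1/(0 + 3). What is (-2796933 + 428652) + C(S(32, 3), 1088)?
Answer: -2375897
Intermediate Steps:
x = 1/3 ≈ 0.33333
S(w, a) = 23 - 41*a
C(v, J) = -7*J (C(v, J) = J*(-7) = -7*J)
(-2796933 + 428652) + C(S(32, 3), 1088) = (-2796933 + 428652) - 7*1088 = -2368281 - 7616 = -2375897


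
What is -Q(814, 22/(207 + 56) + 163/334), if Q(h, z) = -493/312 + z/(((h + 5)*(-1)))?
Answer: 50546109/31974488 ≈ 1.5808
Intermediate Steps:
Q(h, z) = -493/312 + z/(-5 - h) (Q(h, z) = -493*1/312 + z/(((5 + h)*(-1))) = -493/312 + z/(-5 - h))
-Q(814, 22/(207 + 56) + 163/334) = -(-2465 - 493*814 - 312*(22/(207 + 56) + 163/334))/(312*(5 + 814)) = -(-2465 - 401302 - 312*(22/263 + 163*(1/334)))/(312*819) = -(-2465 - 401302 - 312*(22*(1/263) + 163/334))/(312*819) = -(-2465 - 401302 - 312*(22/263 + 163/334))/(312*819) = -(-2465 - 401302 - 312*50217/87842)/(312*819) = -(-2465 - 401302 - 7833852/43921)/(312*819) = -(-17741684259)/(312*819*43921) = -1*(-50546109/31974488) = 50546109/31974488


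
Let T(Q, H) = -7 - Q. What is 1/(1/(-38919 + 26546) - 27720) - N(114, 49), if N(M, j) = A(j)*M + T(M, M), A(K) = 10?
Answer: -349496185032/342979561 ≈ -1019.0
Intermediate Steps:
N(M, j) = -7 + 9*M (N(M, j) = 10*M + (-7 - M) = -7 + 9*M)
1/(1/(-38919 + 26546) - 27720) - N(114, 49) = 1/(1/(-38919 + 26546) - 27720) - (-7 + 9*114) = 1/(1/(-12373) - 27720) - (-7 + 1026) = 1/(-1/12373 - 27720) - 1*1019 = 1/(-342979561/12373) - 1019 = -12373/342979561 - 1019 = -349496185032/342979561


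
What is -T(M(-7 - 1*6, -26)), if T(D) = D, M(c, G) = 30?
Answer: -30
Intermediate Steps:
-T(M(-7 - 1*6, -26)) = -1*30 = -30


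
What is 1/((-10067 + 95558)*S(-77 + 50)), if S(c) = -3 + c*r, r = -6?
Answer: 1/13593069 ≈ 7.3567e-8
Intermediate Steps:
S(c) = -3 - 6*c (S(c) = -3 + c*(-6) = -3 - 6*c)
1/((-10067 + 95558)*S(-77 + 50)) = 1/((-10067 + 95558)*(-3 - 6*(-77 + 50))) = 1/(85491*(-3 - 6*(-27))) = 1/(85491*(-3 + 162)) = (1/85491)/159 = (1/85491)*(1/159) = 1/13593069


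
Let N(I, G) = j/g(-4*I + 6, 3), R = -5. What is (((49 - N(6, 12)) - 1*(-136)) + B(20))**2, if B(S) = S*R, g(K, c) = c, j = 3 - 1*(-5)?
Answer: 61009/9 ≈ 6778.8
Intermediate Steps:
j = 8 (j = 3 + 5 = 8)
N(I, G) = 8/3
B(S) = -5*S (B(S) = S*(-5) = -5*S)
(((49 - N(6, 12)) - 1*(-136)) + B(20))**2 = (((49 - 1*8/3) - 1*(-136)) - 5*20)**2 = (((49 - 8/3) + 136) - 100)**2 = ((139/3 + 136) - 100)**2 = (547/3 - 100)**2 = (247/3)**2 = 61009/9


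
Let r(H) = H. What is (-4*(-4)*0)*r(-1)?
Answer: 0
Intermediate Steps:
(-4*(-4)*0)*r(-1) = (-4*(-4)*0)*(-1) = (16*0)*(-1) = 0*(-1) = 0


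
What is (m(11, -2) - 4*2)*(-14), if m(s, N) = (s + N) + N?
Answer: 14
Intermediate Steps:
m(s, N) = s + 2*N (m(s, N) = (N + s) + N = s + 2*N)
(m(11, -2) - 4*2)*(-14) = ((11 + 2*(-2)) - 4*2)*(-14) = ((11 - 4) - 8)*(-14) = (7 - 8)*(-14) = -1*(-14) = 14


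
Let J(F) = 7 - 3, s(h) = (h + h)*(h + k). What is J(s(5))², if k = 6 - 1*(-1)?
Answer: 16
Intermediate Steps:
k = 7 (k = 6 + 1 = 7)
s(h) = 2*h*(7 + h) (s(h) = (h + h)*(h + 7) = (2*h)*(7 + h) = 2*h*(7 + h))
J(F) = 4
J(s(5))² = 4² = 16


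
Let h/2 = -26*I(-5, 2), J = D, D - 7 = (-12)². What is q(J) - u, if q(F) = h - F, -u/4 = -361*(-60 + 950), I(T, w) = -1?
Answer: -1285259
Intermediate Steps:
D = 151 (D = 7 + (-12)² = 7 + 144 = 151)
u = 1285160 (u = -(-1444)*(-60 + 950) = -(-1444)*890 = -4*(-321290) = 1285160)
J = 151
h = 52 (h = 2*(-26*(-1)) = 2*26 = 52)
q(F) = 52 - F
q(J) - u = (52 - 1*151) - 1*1285160 = (52 - 151) - 1285160 = -99 - 1285160 = -1285259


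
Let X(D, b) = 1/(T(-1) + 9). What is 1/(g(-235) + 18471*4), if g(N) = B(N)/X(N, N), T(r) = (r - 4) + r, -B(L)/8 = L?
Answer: 1/79524 ≈ 1.2575e-5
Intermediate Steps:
B(L) = -8*L
T(r) = -4 + 2*r (T(r) = (-4 + r) + r = -4 + 2*r)
X(D, b) = ⅓ (X(D, b) = 1/((-4 + 2*(-1)) + 9) = 1/((-4 - 2) + 9) = 1/(-6 + 9) = 1/3 = ⅓)
g(N) = -24*N (g(N) = (-8*N)/(⅓) = -8*N*3 = -24*N)
1/(g(-235) + 18471*4) = 1/(-24*(-235) + 18471*4) = 1/(5640 + 73884) = 1/79524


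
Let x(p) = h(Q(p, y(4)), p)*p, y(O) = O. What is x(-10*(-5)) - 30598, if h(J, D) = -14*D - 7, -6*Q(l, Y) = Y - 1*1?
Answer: -65948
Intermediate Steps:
Q(l, Y) = ⅙ - Y/6 (Q(l, Y) = -(Y - 1*1)/6 = -(Y - 1)/6 = -(-1 + Y)/6 = ⅙ - Y/6)
h(J, D) = -7 - 14*D
x(p) = p*(-7 - 14*p) (x(p) = (-7 - 14*p)*p = p*(-7 - 14*p))
x(-10*(-5)) - 30598 = -7*(-10*(-5))*(1 + 2*(-10*(-5))) - 30598 = -7*50*(1 + 2*50) - 30598 = -7*50*(1 + 100) - 30598 = -7*50*101 - 30598 = -35350 - 30598 = -65948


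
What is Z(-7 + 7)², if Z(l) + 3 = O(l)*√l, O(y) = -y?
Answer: 9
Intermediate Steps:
Z(l) = -3 - l^(3/2) (Z(l) = -3 + (-l)*√l = -3 - l^(3/2))
Z(-7 + 7)² = (-3 - (-7 + 7)^(3/2))² = (-3 - 0^(3/2))² = (-3 - 1*0)² = (-3 + 0)² = (-3)² = 9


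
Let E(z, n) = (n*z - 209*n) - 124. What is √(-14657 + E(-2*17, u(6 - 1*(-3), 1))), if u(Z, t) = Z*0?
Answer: I*√14781 ≈ 121.58*I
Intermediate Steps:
u(Z, t) = 0
E(z, n) = -124 - 209*n + n*z (E(z, n) = (-209*n + n*z) - 124 = -124 - 209*n + n*z)
√(-14657 + E(-2*17, u(6 - 1*(-3), 1))) = √(-14657 + (-124 - 209*0 + 0*(-2*17))) = √(-14657 + (-124 + 0 + 0*(-34))) = √(-14657 + (-124 + 0 + 0)) = √(-14657 - 124) = √(-14781) = I*√14781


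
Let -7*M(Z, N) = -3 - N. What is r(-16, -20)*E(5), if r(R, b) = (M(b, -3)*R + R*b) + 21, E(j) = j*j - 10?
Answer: 5115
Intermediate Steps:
M(Z, N) = 3/7 + N/7 (M(Z, N) = -(-3 - N)/7 = 3/7 + N/7)
E(j) = -10 + j² (E(j) = j² - 10 = -10 + j²)
r(R, b) = 21 + R*b (r(R, b) = ((3/7 + (⅐)*(-3))*R + R*b) + 21 = ((3/7 - 3/7)*R + R*b) + 21 = (0*R + R*b) + 21 = (0 + R*b) + 21 = R*b + 21 = 21 + R*b)
r(-16, -20)*E(5) = (21 - 16*(-20))*(-10 + 5²) = (21 + 320)*(-10 + 25) = 341*15 = 5115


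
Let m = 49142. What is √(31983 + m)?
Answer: 5*√3245 ≈ 284.82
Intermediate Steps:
√(31983 + m) = √(31983 + 49142) = √81125 = 5*√3245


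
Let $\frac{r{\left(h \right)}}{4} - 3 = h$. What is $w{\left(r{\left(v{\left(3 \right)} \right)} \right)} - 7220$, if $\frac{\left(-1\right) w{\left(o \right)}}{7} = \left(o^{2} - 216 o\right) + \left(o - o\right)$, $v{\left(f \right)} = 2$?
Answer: $20220$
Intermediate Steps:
$r{\left(h \right)} = 12 + 4 h$
$w{\left(o \right)} = - 7 o^{2} + 1512 o$ ($w{\left(o \right)} = - 7 \left(\left(o^{2} - 216 o\right) + \left(o - o\right)\right) = - 7 \left(\left(o^{2} - 216 o\right) + 0\right) = - 7 \left(o^{2} - 216 o\right) = - 7 o^{2} + 1512 o$)
$w{\left(r{\left(v{\left(3 \right)} \right)} \right)} - 7220 = 7 \left(12 + 4 \cdot 2\right) \left(216 - \left(12 + 4 \cdot 2\right)\right) - 7220 = 7 \left(12 + 8\right) \left(216 - \left(12 + 8\right)\right) - 7220 = 7 \cdot 20 \left(216 - 20\right) - 7220 = 7 \cdot 20 \cdot 196 - 7220 = 27440 - 7220 = 20220$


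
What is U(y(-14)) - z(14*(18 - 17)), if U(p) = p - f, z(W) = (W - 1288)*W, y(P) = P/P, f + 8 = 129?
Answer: 17716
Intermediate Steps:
f = 121 (f = -8 + 129 = 121)
y(P) = 1
z(W) = W*(-1288 + W) (z(W) = (-1288 + W)*W = W*(-1288 + W))
U(p) = -121 + p (U(p) = p - 1*121 = p - 121 = -121 + p)
U(y(-14)) - z(14*(18 - 17)) = (-121 + 1) - 14*(18 - 17)*(-1288 + 14*(18 - 17)) = -120 - 14*1*(-1288 + 14*1) = -120 - 14*(-1288 + 14) = -120 - 14*(-1274) = -120 - 1*(-17836) = -120 + 17836 = 17716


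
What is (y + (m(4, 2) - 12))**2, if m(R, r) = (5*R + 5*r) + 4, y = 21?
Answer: 1849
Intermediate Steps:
m(R, r) = 4 + 5*R + 5*r
(y + (m(4, 2) - 12))**2 = (21 + ((4 + 5*4 + 5*2) - 12))**2 = (21 + ((4 + 20 + 10) - 12))**2 = (21 + (34 - 12))**2 = (21 + 22)**2 = 43**2 = 1849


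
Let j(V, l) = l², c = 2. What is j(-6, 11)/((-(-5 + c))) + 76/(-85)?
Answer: 10057/255 ≈ 39.439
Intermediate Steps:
j(-6, 11)/((-(-5 + c))) + 76/(-85) = 11²/((-(-5 + 2))) + 76/(-85) = 121/((-1*(-3))) + 76*(-1/85) = 121/3 - 76/85 = 10057/255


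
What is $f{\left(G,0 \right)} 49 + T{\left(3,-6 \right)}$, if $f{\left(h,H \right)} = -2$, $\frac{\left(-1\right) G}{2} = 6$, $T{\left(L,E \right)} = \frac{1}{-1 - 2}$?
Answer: $- \frac{295}{3} \approx -98.333$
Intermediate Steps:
$T{\left(L,E \right)} = - \frac{1}{3}$ ($T{\left(L,E \right)} = \frac{1}{-3} = - \frac{1}{3}$)
$G = -12$ ($G = \left(-2\right) 6 = -12$)
$f{\left(G,0 \right)} 49 + T{\left(3,-6 \right)} = \left(-2\right) 49 - \frac{1}{3} = -98 - \frac{1}{3} = - \frac{295}{3}$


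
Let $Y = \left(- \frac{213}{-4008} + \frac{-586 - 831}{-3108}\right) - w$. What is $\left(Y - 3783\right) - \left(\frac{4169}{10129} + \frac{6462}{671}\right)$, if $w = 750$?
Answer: $- \frac{4578430356580459}{1007902513464} \approx -4542.5$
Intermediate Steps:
$Y = - \frac{778025555}{1038072}$ ($Y = \left(- \frac{213}{-4008} + \frac{-586 - 831}{-3108}\right) - 750 = \left(\left(-213\right) \left(- \frac{1}{4008}\right) + \left(-586 - 831\right) \left(- \frac{1}{3108}\right)\right) - 750 = \left(\frac{71}{1336} - - \frac{1417}{3108}\right) - 750 = \left(\frac{71}{1336} + \frac{1417}{3108}\right) - 750 = \frac{528445}{1038072} - 750 = - \frac{778025555}{1038072} \approx -749.49$)
$\left(Y - 3783\right) - \left(\frac{4169}{10129} + \frac{6462}{671}\right) = \left(- \frac{778025555}{1038072} - 3783\right) - \left(\frac{4169}{10129} + \frac{6462}{671}\right) = - \frac{4705051931}{1038072} - \frac{68250997}{6796559} = - \frac{4578430356580459}{1007902513464}$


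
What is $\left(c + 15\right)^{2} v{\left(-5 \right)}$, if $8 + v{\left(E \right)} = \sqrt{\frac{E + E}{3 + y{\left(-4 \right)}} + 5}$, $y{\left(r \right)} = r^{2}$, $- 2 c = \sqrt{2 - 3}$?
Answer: $\frac{\left(30 - i\right)^{2} \left(-152 + \sqrt{1615}\right)}{76} \approx -1322.6 + 88.273 i$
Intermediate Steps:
$c = - \frac{i}{2}$ ($c = - \frac{\sqrt{2 - 3}}{2} = - \frac{\sqrt{-1}}{2} = - \frac{i}{2} \approx - 0.5 i$)
$v{\left(E \right)} = -8 + \sqrt{5 + \frac{2 E}{19}}$ ($v{\left(E \right)} = -8 + \sqrt{\frac{E + E}{3 + \left(-4\right)^{2}} + 5} = -8 + \sqrt{\frac{2 E}{3 + 16} + 5} = -8 + \sqrt{\frac{2 E}{19} + 5} = -8 + \sqrt{5 + \frac{2 E}{19}}$)
$\left(c + 15\right)^{2} v{\left(-5 \right)} = \left(- \frac{i}{2} + 15\right)^{2} \left(-8 + \frac{\sqrt{1805 + 38 \left(-5\right)}}{19}\right) = \left(15 - \frac{i}{2}\right)^{2} \left(-8 + \frac{\sqrt{1805 - 190}}{19}\right) = \left(15 - \frac{i}{2}\right)^{2} \left(-8 + \frac{\sqrt{1615}}{19}\right)$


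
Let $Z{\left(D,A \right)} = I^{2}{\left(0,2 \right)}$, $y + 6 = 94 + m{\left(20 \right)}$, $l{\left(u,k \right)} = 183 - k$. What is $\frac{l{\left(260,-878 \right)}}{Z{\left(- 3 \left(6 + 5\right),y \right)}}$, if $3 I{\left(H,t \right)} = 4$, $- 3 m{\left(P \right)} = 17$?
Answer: $\frac{9549}{16} \approx 596.81$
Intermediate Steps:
$m{\left(P \right)} = - \frac{17}{3}$ ($m{\left(P \right)} = \left(- \frac{1}{3}\right) 17 = - \frac{17}{3}$)
$I{\left(H,t \right)} = \frac{4}{3}$ ($I{\left(H,t \right)} = \frac{1}{3} \cdot 4 = \frac{4}{3}$)
$y = \frac{247}{3}$ ($y = -6 + \left(94 - \frac{17}{3}\right) = -6 + \frac{265}{3} = \frac{247}{3} \approx 82.333$)
$Z{\left(D,A \right)} = \frac{16}{9}$ ($Z{\left(D,A \right)} = \left(\frac{4}{3}\right)^{2} = \frac{16}{9}$)
$\frac{l{\left(260,-878 \right)}}{Z{\left(- 3 \left(6 + 5\right),y \right)}} = \frac{183 - -878}{\frac{16}{9}} = \left(183 + 878\right) \frac{9}{16} = 1061 \cdot \frac{9}{16} = \frac{9549}{16}$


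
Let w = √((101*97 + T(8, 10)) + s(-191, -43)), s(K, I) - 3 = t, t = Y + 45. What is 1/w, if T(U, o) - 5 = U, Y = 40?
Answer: √202/1414 ≈ 0.010051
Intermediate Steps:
t = 85 (t = 40 + 45 = 85)
T(U, o) = 5 + U
s(K, I) = 88 (s(K, I) = 3 + 85 = 88)
w = 7*√202 (w = √((101*97 + (5 + 8)) + 88) = √((9797 + 13) + 88) = √(9810 + 88) = √9898 = 7*√202 ≈ 99.489)
1/w = 1/(7*√202) = √202/1414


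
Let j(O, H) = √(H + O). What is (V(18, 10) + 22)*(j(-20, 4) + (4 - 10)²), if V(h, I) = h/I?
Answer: 4284/5 + 476*I/5 ≈ 856.8 + 95.2*I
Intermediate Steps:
(V(18, 10) + 22)*(j(-20, 4) + (4 - 10)²) = (18/10 + 22)*(√(4 - 20) + (4 - 10)²) = (18*(⅒) + 22)*(√(-16) + (-6)²) = (9/5 + 22)*(4*I + 36) = 119*(36 + 4*I)/5 = 4284/5 + 476*I/5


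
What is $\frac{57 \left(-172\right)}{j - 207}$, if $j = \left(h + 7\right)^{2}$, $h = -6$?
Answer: $\frac{4902}{103} \approx 47.592$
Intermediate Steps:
$j = 1$ ($j = \left(-6 + 7\right)^{2} = 1^{2} = 1$)
$\frac{57 \left(-172\right)}{j - 207} = \frac{57 \left(-172\right)}{1 - 207} = - \frac{9804}{-206} = \left(-9804\right) \left(- \frac{1}{206}\right) = \frac{4902}{103}$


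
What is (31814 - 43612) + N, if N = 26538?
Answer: 14740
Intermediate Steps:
(31814 - 43612) + N = (31814 - 43612) + 26538 = -11798 + 26538 = 14740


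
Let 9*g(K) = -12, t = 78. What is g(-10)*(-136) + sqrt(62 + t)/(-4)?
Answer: 544/3 - sqrt(35)/2 ≈ 178.38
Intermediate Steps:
g(K) = -4/3 (g(K) = (1/9)*(-12) = -4/3)
g(-10)*(-136) + sqrt(62 + t)/(-4) = -4/3*(-136) + sqrt(62 + 78)/(-4) = 544/3 + sqrt(140)*(-1/4) = 544/3 + (2*sqrt(35))*(-1/4) = 544/3 - sqrt(35)/2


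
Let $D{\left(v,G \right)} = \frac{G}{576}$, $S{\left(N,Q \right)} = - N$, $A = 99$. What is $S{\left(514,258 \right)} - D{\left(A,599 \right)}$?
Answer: $- \frac{296663}{576} \approx -515.04$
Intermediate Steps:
$D{\left(v,G \right)} = \frac{G}{576}$ ($D{\left(v,G \right)} = G \frac{1}{576} = \frac{G}{576}$)
$S{\left(514,258 \right)} - D{\left(A,599 \right)} = \left(-1\right) 514 - \frac{1}{576} \cdot 599 = -514 - \frac{599}{576} = - \frac{296663}{576}$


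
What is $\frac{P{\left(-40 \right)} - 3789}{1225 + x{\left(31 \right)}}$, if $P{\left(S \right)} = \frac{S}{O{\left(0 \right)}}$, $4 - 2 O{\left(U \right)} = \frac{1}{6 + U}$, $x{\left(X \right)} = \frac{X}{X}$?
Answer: $- \frac{87627}{28198} \approx -3.1076$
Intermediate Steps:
$x{\left(X \right)} = 1$
$O{\left(U \right)} = 2 - \frac{1}{2 \left(6 + U\right)}$
$P{\left(S \right)} = \frac{12 S}{23}$ ($P{\left(S \right)} = \frac{S}{\frac{1}{2} \frac{1}{6 + 0} \left(23 + 4 \cdot 0\right)} = \frac{S}{\frac{1}{2} \cdot \frac{1}{6} \left(23 + 0\right)} = \frac{S}{\frac{1}{2} \cdot \frac{1}{6} \cdot 23} = \frac{S}{\frac{23}{12}} = S \frac{12}{23} = \frac{12 S}{23}$)
$\frac{P{\left(-40 \right)} - 3789}{1225 + x{\left(31 \right)}} = \frac{\frac{12}{23} \left(-40\right) - 3789}{1225 + 1} = \frac{- \frac{480}{23} - 3789}{1226} = \left(- \frac{87627}{23}\right) \frac{1}{1226} = - \frac{87627}{28198}$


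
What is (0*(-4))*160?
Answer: 0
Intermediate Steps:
(0*(-4))*160 = 0*160 = 0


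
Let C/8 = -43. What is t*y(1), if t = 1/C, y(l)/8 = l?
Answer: -1/43 ≈ -0.023256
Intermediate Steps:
C = -344 (C = 8*(-43) = -344)
y(l) = 8*l
t = -1/344 (t = 1/(-344) = -1/344 ≈ -0.0029070)
t*y(1) = -1/43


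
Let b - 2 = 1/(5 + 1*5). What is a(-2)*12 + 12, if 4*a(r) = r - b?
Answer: -3/10 ≈ -0.30000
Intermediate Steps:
b = 21/10 (b = 2 + 1/(5 + 1*5) = 2 + 1/(5 + 5) = 2 + 1/10 = 2 + ⅒ = 21/10 ≈ 2.1000)
a(r) = -21/40 + r/4 (a(r) = (r - 1*21/10)/4 = (r - 21/10)/4 = (-21/10 + r)/4 = -21/40 + r/4)
a(-2)*12 + 12 = (-21/40 + (¼)*(-2))*12 + 12 = (-21/40 - ½)*12 + 12 = -41/40*12 + 12 = -123/10 + 12 = -3/10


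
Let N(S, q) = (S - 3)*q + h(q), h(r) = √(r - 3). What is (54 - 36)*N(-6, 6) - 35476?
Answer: -36448 + 18*√3 ≈ -36417.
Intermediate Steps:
h(r) = √(-3 + r)
N(S, q) = √(-3 + q) + q*(-3 + S) (N(S, q) = (S - 3)*q + √(-3 + q) = (-3 + S)*q + √(-3 + q) = q*(-3 + S) + √(-3 + q) = √(-3 + q) + q*(-3 + S))
(54 - 36)*N(-6, 6) - 35476 = (54 - 36)*(√(-3 + 6) - 3*6 - 6*6) - 35476 = 18*(√3 - 18 - 36) - 35476 = 18*(-54 + √3) - 35476 = (-972 + 18*√3) - 35476 = -36448 + 18*√3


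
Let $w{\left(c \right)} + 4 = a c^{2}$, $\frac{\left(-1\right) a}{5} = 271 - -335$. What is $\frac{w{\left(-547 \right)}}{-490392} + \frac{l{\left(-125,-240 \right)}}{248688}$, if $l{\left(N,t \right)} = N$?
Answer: $\frac{3131406857021}{1693813968} \approx 1848.7$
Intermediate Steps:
$a = -3030$ ($a = - 5 \left(271 - -335\right) = - 5 \left(271 + 335\right) = \left(-5\right) 606 = -3030$)
$w{\left(c \right)} = -4 - 3030 c^{2}$
$\frac{w{\left(-547 \right)}}{-490392} + \frac{l{\left(-125,-240 \right)}}{248688} = \frac{-4 - 3030 \left(-547\right)^{2}}{-490392} - \frac{125}{248688} = \left(-4 - 906603270\right) \left(- \frac{1}{490392}\right) - \frac{125}{248688} = \left(-906603274\right) \left(- \frac{1}{490392}\right) - \frac{125}{248688} = \frac{453301637}{245196} - \frac{125}{248688} = \frac{3131406857021}{1693813968}$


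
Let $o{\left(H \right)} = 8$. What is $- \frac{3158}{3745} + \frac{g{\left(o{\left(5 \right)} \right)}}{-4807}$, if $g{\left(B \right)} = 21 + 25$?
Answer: $- \frac{667512}{782705} \approx -0.85283$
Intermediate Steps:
$g{\left(B \right)} = 46$
$- \frac{3158}{3745} + \frac{g{\left(o{\left(5 \right)} \right)}}{-4807} = - \frac{3158}{3745} + \frac{46}{-4807} = \left(-3158\right) \frac{1}{3745} + 46 \left(- \frac{1}{4807}\right) = - \frac{3158}{3745} - \frac{2}{209} = - \frac{667512}{782705}$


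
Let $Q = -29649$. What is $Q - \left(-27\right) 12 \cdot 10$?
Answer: $-26409$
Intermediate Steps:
$Q - \left(-27\right) 12 \cdot 10 = -29649 - \left(-27\right) 12 \cdot 10 = -29649 - \left(-324\right) 10 = -29649 - -3240 = -29649 + 3240 = -26409$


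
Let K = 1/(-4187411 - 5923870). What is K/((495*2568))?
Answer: -1/12853055955960 ≈ -7.7802e-14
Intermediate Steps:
K = -1/10111281 (K = 1/(-10111281) = -1/10111281 ≈ -9.8899e-8)
K/((495*2568)) = -1/(10111281*(495*2568)) = -1/10111281/1271160 = -1/10111281*1/1271160 = -1/12853055955960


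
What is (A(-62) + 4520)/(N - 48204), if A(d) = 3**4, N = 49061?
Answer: 4601/857 ≈ 5.3687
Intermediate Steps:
A(d) = 81
(A(-62) + 4520)/(N - 48204) = (81 + 4520)/(49061 - 48204) = 4601/857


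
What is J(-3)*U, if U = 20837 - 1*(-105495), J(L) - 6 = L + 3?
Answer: 757992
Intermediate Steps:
J(L) = 9 + L (J(L) = 6 + (L + 3) = 6 + (3 + L) = 9 + L)
U = 126332 (U = 20837 + 105495 = 126332)
J(-3)*U = (9 - 3)*126332 = 6*126332 = 757992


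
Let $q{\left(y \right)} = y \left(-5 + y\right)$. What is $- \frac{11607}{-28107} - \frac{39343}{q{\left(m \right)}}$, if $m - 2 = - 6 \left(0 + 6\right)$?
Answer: $- \frac{121158091}{4141098} \approx -29.257$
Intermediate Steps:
$m = -34$ ($m = 2 - 6 \left(0 + 6\right) = 2 - 36 = -34$)
$- \frac{11607}{-28107} - \frac{39343}{q{\left(m \right)}} = - \frac{11607}{-28107} - \frac{39343}{\left(-34\right) \left(-5 - 34\right)} = \left(-11607\right) \left(- \frac{1}{28107}\right) - \frac{39343}{\left(-34\right) \left(-39\right)} = \frac{3869}{9369} - \frac{39343}{1326} = - \frac{121158091}{4141098}$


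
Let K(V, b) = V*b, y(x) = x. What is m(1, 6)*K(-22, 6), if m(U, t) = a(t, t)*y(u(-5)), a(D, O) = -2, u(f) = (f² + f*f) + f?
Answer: 11880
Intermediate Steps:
u(f) = f + 2*f² (u(f) = (f² + f²) + f = 2*f² + f = f + 2*f²)
m(U, t) = -90 (m(U, t) = -(-10)*(1 + 2*(-5)) = -(-10)*(1 - 10) = -(-10)*(-9) = -2*45 = -90)
m(1, 6)*K(-22, 6) = -(-1980)*6 = -90*(-132) = 11880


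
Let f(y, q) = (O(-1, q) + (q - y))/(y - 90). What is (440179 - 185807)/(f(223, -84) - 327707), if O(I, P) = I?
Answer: -4833068/6226477 ≈ -0.77621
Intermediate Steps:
f(y, q) = (-1 + q - y)/(-90 + y) (f(y, q) = (-1 + (q - y))/(y - 90) = (-1 + q - y)/(-90 + y))
(440179 - 185807)/(f(223, -84) - 327707) = (440179 - 185807)/((-1 - 84 - 1*223)/(-90 + 223) - 327707) = 254372/((-1 - 84 - 223)/133 - 327707) = 254372/((1/133)*(-308) - 327707) = 254372/(-44/19 - 327707) = 254372/(-6226477/19) = 254372*(-19/6226477) = -4833068/6226477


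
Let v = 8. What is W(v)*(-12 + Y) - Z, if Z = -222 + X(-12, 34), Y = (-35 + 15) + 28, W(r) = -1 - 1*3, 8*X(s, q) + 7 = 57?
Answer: 927/4 ≈ 231.75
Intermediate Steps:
X(s, q) = 25/4 (X(s, q) = -7/8 + (⅛)*57 = -7/8 + 57/8 = 25/4)
W(r) = -4 (W(r) = -1 - 3 = -4)
Y = 8 (Y = -20 + 28 = 8)
Z = -863/4 (Z = -222 + 25/4 = -863/4 ≈ -215.75)
W(v)*(-12 + Y) - Z = -4*(-12 + 8) - 1*(-863/4) = -4*(-4) + 863/4 = 16 + 863/4 = 927/4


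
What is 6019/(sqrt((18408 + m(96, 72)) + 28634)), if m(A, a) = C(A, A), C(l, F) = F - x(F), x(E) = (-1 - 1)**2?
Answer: 6019*sqrt(47134)/47134 ≈ 27.724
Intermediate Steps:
x(E) = 4 (x(E) = (-2)**2 = 4)
C(l, F) = -4 + F (C(l, F) = F - 1*4 = F - 4 = -4 + F)
m(A, a) = -4 + A
6019/(sqrt((18408 + m(96, 72)) + 28634)) = 6019/(sqrt((18408 + (-4 + 96)) + 28634)) = 6019/(sqrt((18408 + 92) + 28634)) = 6019/(sqrt(18500 + 28634)) = 6019/(sqrt(47134)) = 6019*(sqrt(47134)/47134) = 6019*sqrt(47134)/47134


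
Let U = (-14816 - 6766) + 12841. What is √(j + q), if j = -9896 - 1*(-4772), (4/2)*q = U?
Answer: I*√37978/2 ≈ 97.44*I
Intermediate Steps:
U = -8741 (U = -21582 + 12841 = -8741)
q = -8741/2 (q = (½)*(-8741) = -8741/2 ≈ -4370.5)
j = -5124 (j = -9896 + 4772 = -5124)
√(j + q) = √(-5124 - 8741/2) = √(-18989/2) = I*√37978/2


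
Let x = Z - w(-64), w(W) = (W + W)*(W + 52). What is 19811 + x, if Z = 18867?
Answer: 37142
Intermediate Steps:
w(W) = 2*W*(52 + W) (w(W) = (2*W)*(52 + W) = 2*W*(52 + W))
x = 17331 (x = 18867 - 2*(-64)*(52 - 64) = 18867 - 2*(-64)*(-12) = 18867 - 1*1536 = 18867 - 1536 = 17331)
19811 + x = 19811 + 17331 = 37142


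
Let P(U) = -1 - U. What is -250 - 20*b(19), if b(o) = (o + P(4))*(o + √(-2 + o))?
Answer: -5570 - 280*√17 ≈ -6724.5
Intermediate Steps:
b(o) = (-5 + o)*(o + √(-2 + o)) (b(o) = (o + (-1 - 1*4))*(o + √(-2 + o)) = (o + (-1 - 4))*(o + √(-2 + o)) = (o - 5)*(o + √(-2 + o)) = (-5 + o)*(o + √(-2 + o)))
-250 - 20*b(19) = -250 - 20*(19² - 5*19 - 5*√(-2 + 19) + 19*√(-2 + 19)) = -250 - 20*(361 - 95 - 5*√17 + 19*√17) = -250 - 20*(266 + 14*√17) = -250 + (-5320 - 280*√17) = -5570 - 280*√17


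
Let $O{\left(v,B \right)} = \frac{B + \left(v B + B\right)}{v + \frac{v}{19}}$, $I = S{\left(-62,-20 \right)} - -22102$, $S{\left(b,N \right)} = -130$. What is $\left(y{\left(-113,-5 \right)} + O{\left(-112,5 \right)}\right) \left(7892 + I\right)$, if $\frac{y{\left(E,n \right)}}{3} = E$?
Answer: $- \frac{279568103}{28} \approx -9.9846 \cdot 10^{6}$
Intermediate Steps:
$y{\left(E,n \right)} = 3 E$
$I = 21972$ ($I = -130 - -22102 = -130 + 22102 = 21972$)
$O{\left(v,B \right)} = \frac{19 \left(2 B + B v\right)}{20 v}$ ($O{\left(v,B \right)} = \frac{B + \left(B v + B\right)}{v + v \frac{1}{19}} = \frac{B + \left(B + B v\right)}{v + \frac{v}{19}} = \frac{2 B + B v}{\frac{20}{19} v} = \left(2 B + B v\right) \frac{19}{20 v} = \frac{19 \left(2 B + B v\right)}{20 v}$)
$\left(y{\left(-113,-5 \right)} + O{\left(-112,5 \right)}\right) \left(7892 + I\right) = \left(3 \left(-113\right) + \frac{19}{20} \cdot 5 \frac{1}{-112} \left(2 - 112\right)\right) \left(7892 + 21972\right) = \left(-339 + \frac{19}{20} \cdot 5 \left(- \frac{1}{112}\right) \left(-110\right)\right) 29864 = \left(-339 + \frac{1045}{224}\right) 29864 = \left(- \frac{74891}{224}\right) 29864 = - \frac{279568103}{28}$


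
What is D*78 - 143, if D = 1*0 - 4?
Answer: -455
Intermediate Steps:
D = -4 (D = 0 - 4 = -4)
D*78 - 143 = -4*78 - 143 = -312 - 143 = -455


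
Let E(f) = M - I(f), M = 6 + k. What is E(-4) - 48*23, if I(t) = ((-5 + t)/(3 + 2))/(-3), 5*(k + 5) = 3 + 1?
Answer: -5514/5 ≈ -1102.8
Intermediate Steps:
k = -21/5 (k = -5 + (3 + 1)/5 = -5 + (⅕)*4 = -5 + ⅘ = -21/5 ≈ -4.2000)
I(t) = ⅓ - t/15 (I(t) = ((-5 + t)/5)*(-⅓) = ((-5 + t)*(⅕))*(-⅓) = (-1 + t/5)*(-⅓) = ⅓ - t/15)
M = 9/5 (M = 6 - 21/5 = 9/5 ≈ 1.8000)
E(f) = 22/15 + f/15 (E(f) = 9/5 - (⅓ - f/15) = 9/5 + (-⅓ + f/15) = 22/15 + f/15)
E(-4) - 48*23 = (22/15 + (1/15)*(-4)) - 48*23 = (22/15 - 4/15) - 1104 = 6/5 - 1104 = -5514/5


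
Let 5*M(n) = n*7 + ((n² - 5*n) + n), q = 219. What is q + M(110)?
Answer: 2705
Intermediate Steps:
M(n) = n²/5 + 3*n/5 (M(n) = (n*7 + ((n² - 5*n) + n))/5 = (7*n + (n² - 4*n))/5 = (n² + 3*n)/5 = n²/5 + 3*n/5)
q + M(110) = 219 + (⅕)*110*(3 + 110) = 219 + (⅕)*110*113 = 219 + 2486 = 2705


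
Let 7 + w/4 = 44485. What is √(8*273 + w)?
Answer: 8*√2814 ≈ 424.38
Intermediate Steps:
w = 177912 (w = -28 + 4*44485 = -28 + 177940 = 177912)
√(8*273 + w) = √(8*273 + 177912) = √(2184 + 177912) = √180096 = 8*√2814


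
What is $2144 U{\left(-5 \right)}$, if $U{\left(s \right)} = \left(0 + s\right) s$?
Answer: $53600$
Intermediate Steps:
$U{\left(s \right)} = s^{2}$ ($U{\left(s \right)} = s s = s^{2}$)
$2144 U{\left(-5 \right)} = 2144 \left(-5\right)^{2} = 2144 \cdot 25 = 53600$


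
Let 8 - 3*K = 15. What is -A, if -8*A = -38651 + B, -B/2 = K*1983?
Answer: -29397/8 ≈ -3674.6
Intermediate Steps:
K = -7/3 (K = 8/3 - ⅓*15 = 8/3 - 5 = -7/3 ≈ -2.3333)
B = 9254 (B = -(-14)*1983/3 = -2*(-4627) = 9254)
A = 29397/8 (A = -(-38651 + 9254)/8 = -⅛*(-29397) = 29397/8 ≈ 3674.6)
-A = -1*29397/8 = -29397/8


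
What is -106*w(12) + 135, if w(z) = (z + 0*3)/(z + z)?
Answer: 82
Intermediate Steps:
w(z) = 1/2 (w(z) = (z + 0)/((2*z)) = z*(1/(2*z)) = 1/2)
-106*w(12) + 135 = -106*1/2 + 135 = -53 + 135 = 82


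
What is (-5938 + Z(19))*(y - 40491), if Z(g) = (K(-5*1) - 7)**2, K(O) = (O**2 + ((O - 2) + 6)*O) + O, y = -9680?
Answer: 281659994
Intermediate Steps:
K(O) = O + O**2 + O*(4 + O) (K(O) = (O**2 + ((-2 + O) + 6)*O) + O = (O**2 + (4 + O)*O) + O = (O**2 + O*(4 + O)) + O = O + O**2 + O*(4 + O))
Z(g) = 324 (Z(g) = ((-5*1)*(5 + 2*(-5*1)) - 7)**2 = (-5*(5 + 2*(-5)) - 7)**2 = (-5*(5 - 10) - 7)**2 = (-5*(-5) - 7)**2 = (25 - 7)**2 = 18**2 = 324)
(-5938 + Z(19))*(y - 40491) = (-5938 + 324)*(-9680 - 40491) = -5614*(-50171) = 281659994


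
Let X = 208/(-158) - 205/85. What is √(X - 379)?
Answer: 2*I*√172576843/1343 ≈ 19.563*I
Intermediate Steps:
X = -5007/1343 (X = 208*(-1/158) - 205*1/85 = -104/79 - 41/17 = -5007/1343 ≈ -3.7282)
√(X - 379) = √(-5007/1343 - 379) = √(-514004/1343) = 2*I*√172576843/1343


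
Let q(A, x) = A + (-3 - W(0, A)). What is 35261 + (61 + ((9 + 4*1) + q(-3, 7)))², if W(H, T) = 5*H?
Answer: 39885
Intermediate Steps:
q(A, x) = -3 + A (q(A, x) = A + (-3 - 5*0) = A + (-3 - 1*0) = A + (-3 + 0) = A - 3 = -3 + A)
35261 + (61 + ((9 + 4*1) + q(-3, 7)))² = 35261 + (61 + ((9 + 4*1) + (-3 - 3)))² = 35261 + (61 + ((9 + 4) - 6))² = 35261 + (61 + (13 - 6))² = 35261 + (61 + 7)² = 35261 + 68² = 35261 + 4624 = 39885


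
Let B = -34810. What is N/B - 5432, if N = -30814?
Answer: -94528553/17405 ≈ -5431.1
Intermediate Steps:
N/B - 5432 = -30814/(-34810) - 5432 = -30814*(-1/34810) - 5432 = 15407/17405 - 5432 = -94528553/17405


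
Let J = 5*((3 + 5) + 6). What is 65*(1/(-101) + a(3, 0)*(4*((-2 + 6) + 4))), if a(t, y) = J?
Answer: 14705535/101 ≈ 1.4560e+5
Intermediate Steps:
J = 70 (J = 5*(8 + 6) = 5*14 = 70)
a(t, y) = 70
65*(1/(-101) + a(3, 0)*(4*((-2 + 6) + 4))) = 65*(1/(-101) + 70*(4*((-2 + 6) + 4))) = 65*(-1/101 + 70*(4*(4 + 4))) = 65*(-1/101 + 70*(4*8)) = 65*(-1/101 + 70*32) = 65*(-1/101 + 2240) = 65*(226239/101) = 14705535/101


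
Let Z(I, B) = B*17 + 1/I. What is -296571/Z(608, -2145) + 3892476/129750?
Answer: 18282480776374/479441798375 ≈ 38.133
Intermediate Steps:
Z(I, B) = 1/I + 17*B (Z(I, B) = 17*B + 1/I = 1/I + 17*B)
-296571/Z(608, -2145) + 3892476/129750 = -296571/(1/608 + 17*(-2145)) + 3892476/129750 = -296571/(1/608 - 36465) + 3892476*(1/129750) = -296571/(-22170719/608) + 648746/21625 = -296571*(-608/22170719) + 648746/21625 = 180315168/22170719 + 648746/21625 = 18282480776374/479441798375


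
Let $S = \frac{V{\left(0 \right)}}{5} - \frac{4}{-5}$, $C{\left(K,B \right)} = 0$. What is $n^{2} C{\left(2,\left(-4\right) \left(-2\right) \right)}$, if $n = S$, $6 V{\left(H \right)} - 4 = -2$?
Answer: $0$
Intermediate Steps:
$V{\left(H \right)} = \frac{1}{3}$ ($V{\left(H \right)} = \frac{2}{3} + \frac{1}{6} \left(-2\right) = \frac{2}{3} - \frac{1}{3} = \frac{1}{3}$)
$S = \frac{13}{15}$ ($S = \frac{1}{3 \cdot 5} - \frac{4}{-5} = \frac{1}{3} \cdot \frac{1}{5} - - \frac{4}{5} = \frac{1}{15} + \frac{4}{5} = \frac{13}{15} \approx 0.86667$)
$n = \frac{13}{15} \approx 0.86667$
$n^{2} C{\left(2,\left(-4\right) \left(-2\right) \right)} = \left(\frac{13}{15}\right)^{2} \cdot 0 = \frac{169}{225} \cdot 0 = 0$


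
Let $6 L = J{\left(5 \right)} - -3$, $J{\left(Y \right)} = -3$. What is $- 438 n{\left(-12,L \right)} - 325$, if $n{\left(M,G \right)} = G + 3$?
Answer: $-1639$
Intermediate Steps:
$L = 0$ ($L = \frac{-3 - -3}{6} = \frac{-3 + 3}{6} = \frac{1}{6} \cdot 0 = 0$)
$n{\left(M,G \right)} = 3 + G$
$- 438 n{\left(-12,L \right)} - 325 = - 438 \left(3 + 0\right) - 325 = \left(-438\right) 3 - 325 = -1314 - 325 = -1639$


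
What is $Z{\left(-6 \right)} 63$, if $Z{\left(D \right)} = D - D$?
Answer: $0$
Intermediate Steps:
$Z{\left(D \right)} = 0$
$Z{\left(-6 \right)} 63 = 0 \cdot 63 = 0$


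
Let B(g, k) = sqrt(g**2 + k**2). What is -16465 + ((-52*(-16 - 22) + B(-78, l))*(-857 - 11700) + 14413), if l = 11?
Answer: -24814684 - 12557*sqrt(6205) ≈ -2.5804e+7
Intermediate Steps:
-16465 + ((-52*(-16 - 22) + B(-78, l))*(-857 - 11700) + 14413) = -16465 + ((-52*(-16 - 22) + sqrt((-78)**2 + 11**2))*(-857 - 11700) + 14413) = -16465 + ((-52*(-38) + sqrt(6084 + 121))*(-12557) + 14413) = -16465 + ((1976 + sqrt(6205))*(-12557) + 14413) = -16465 + ((-24812632 - 12557*sqrt(6205)) + 14413) = -16465 + (-24798219 - 12557*sqrt(6205)) = -24814684 - 12557*sqrt(6205)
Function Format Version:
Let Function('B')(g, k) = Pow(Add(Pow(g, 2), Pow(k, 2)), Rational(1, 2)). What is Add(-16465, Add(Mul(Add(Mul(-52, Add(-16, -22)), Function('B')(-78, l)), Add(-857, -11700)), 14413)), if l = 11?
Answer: Add(-24814684, Mul(-12557, Pow(6205, Rational(1, 2)))) ≈ -2.5804e+7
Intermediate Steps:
Add(-16465, Add(Mul(Add(Mul(-52, Add(-16, -22)), Function('B')(-78, l)), Add(-857, -11700)), 14413)) = Add(-16465, Add(Mul(Add(Mul(-52, Add(-16, -22)), Pow(Add(Pow(-78, 2), Pow(11, 2)), Rational(1, 2))), Add(-857, -11700)), 14413)) = Add(-16465, Add(Mul(Add(Mul(-52, -38), Pow(Add(6084, 121), Rational(1, 2))), -12557), 14413)) = Add(-16465, Add(Mul(Add(1976, Pow(6205, Rational(1, 2))), -12557), 14413)) = Add(-16465, Add(Add(-24812632, Mul(-12557, Pow(6205, Rational(1, 2)))), 14413)) = Add(-16465, Add(-24798219, Mul(-12557, Pow(6205, Rational(1, 2))))) = Add(-24814684, Mul(-12557, Pow(6205, Rational(1, 2))))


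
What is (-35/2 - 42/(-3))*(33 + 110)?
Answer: -1001/2 ≈ -500.50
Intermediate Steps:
(-35/2 - 42/(-3))*(33 + 110) = (-35*½ - 42*(-⅓))*143 = (-35/2 + 14)*143 = -7/2*143 = -1001/2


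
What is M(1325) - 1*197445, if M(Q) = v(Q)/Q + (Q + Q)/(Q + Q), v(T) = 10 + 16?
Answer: -261613274/1325 ≈ -1.9744e+5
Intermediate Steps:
v(T) = 26
M(Q) = 1 + 26/Q (M(Q) = 26/Q + (Q + Q)/(Q + Q) = 26/Q + (2*Q)/((2*Q)) = 26/Q + (2*Q)*(1/(2*Q)) = 26/Q + 1 = 1 + 26/Q)
M(1325) - 1*197445 = (26 + 1325)/1325 - 1*197445 = (1/1325)*1351 - 197445 = 1351/1325 - 197445 = -261613274/1325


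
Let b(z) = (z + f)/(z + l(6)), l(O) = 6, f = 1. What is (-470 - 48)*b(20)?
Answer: -5439/13 ≈ -418.38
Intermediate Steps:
b(z) = (1 + z)/(6 + z) (b(z) = (z + 1)/(z + 6) = (1 + z)/(6 + z))
(-470 - 48)*b(20) = (-470 - 48)*((1 + 20)/(6 + 20)) = -518*21/26 = -5439/13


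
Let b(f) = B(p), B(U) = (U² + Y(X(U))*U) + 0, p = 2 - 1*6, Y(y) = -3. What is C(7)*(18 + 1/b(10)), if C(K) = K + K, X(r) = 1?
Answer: 505/2 ≈ 252.50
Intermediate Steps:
C(K) = 2*K
p = -4 (p = 2 - 6 = -4)
B(U) = U² - 3*U (B(U) = (U² - 3*U) + 0 = U² - 3*U)
b(f) = 28 (b(f) = -4*(-3 - 4) = -4*(-7) = 28)
C(7)*(18 + 1/b(10)) = (2*7)*(18 + 1/28) = 14*(18 + 1/28) = 14*(505/28) = 505/2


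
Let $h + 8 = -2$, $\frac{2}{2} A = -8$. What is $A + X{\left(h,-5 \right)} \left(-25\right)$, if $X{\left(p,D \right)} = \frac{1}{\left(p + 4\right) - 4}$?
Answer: $- \frac{11}{2} \approx -5.5$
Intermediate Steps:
$A = -8$
$h = -10$ ($h = -8 - 2 = -10$)
$X{\left(p,D \right)} = \frac{1}{p}$ ($X{\left(p,D \right)} = \frac{1}{\left(4 + p\right) - 4} = \frac{1}{p}$)
$A + X{\left(h,-5 \right)} \left(-25\right) = -8 + \frac{1}{-10} \left(-25\right) = -8 - - \frac{5}{2} = -8 + \frac{5}{2} = - \frac{11}{2}$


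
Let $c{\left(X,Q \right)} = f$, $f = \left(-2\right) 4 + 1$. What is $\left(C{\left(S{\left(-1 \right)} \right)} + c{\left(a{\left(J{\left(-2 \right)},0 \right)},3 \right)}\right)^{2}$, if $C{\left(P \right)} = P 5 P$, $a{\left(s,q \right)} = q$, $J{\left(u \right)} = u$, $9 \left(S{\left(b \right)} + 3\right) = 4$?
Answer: $\frac{4318084}{6561} \approx 658.14$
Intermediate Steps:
$S{\left(b \right)} = - \frac{23}{9}$ ($S{\left(b \right)} = -3 + \frac{1}{9} \cdot 4 = -3 + \frac{4}{9} = - \frac{23}{9}$)
$f = -7$ ($f = -8 + 1 = -7$)
$c{\left(X,Q \right)} = -7$
$C{\left(P \right)} = 5 P^{2}$ ($C{\left(P \right)} = 5 P P = 5 P^{2}$)
$\left(C{\left(S{\left(-1 \right)} \right)} + c{\left(a{\left(J{\left(-2 \right)},0 \right)},3 \right)}\right)^{2} = \left(5 \left(- \frac{23}{9}\right)^{2} - 7\right)^{2} = \left(5 \cdot \frac{529}{81} - 7\right)^{2} = \left(\frac{2645}{81} - 7\right)^{2} = \left(\frac{2078}{81}\right)^{2} = \frac{4318084}{6561}$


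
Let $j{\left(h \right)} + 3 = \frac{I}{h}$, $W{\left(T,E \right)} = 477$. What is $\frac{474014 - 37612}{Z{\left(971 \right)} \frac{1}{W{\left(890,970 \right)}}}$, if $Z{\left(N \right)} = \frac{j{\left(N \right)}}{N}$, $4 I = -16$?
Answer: $- \frac{196265321985114}{2917} \approx -6.7283 \cdot 10^{10}$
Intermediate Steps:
$I = -4$ ($I = \frac{1}{4} \left(-16\right) = -4$)
$j{\left(h \right)} = -3 - \frac{4}{h}$
$Z{\left(N \right)} = \frac{-3 - \frac{4}{N}}{N}$
$\frac{474014 - 37612}{Z{\left(971 \right)} \frac{1}{W{\left(890,970 \right)}}} = \frac{474014 - 37612}{\frac{-4 - 2913}{942841} \cdot \frac{1}{477}} = \frac{436402}{\frac{1}{942841} \left(-2917\right) \frac{1}{477}} = \frac{436402}{\left(- \frac{2917}{942841}\right) \frac{1}{477}} = \frac{436402}{- \frac{2917}{449735157}} = 436402 \left(- \frac{449735157}{2917}\right) = - \frac{196265321985114}{2917}$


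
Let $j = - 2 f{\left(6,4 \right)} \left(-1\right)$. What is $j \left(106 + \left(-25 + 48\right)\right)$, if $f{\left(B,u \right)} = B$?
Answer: $1548$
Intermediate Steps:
$j = 12$ ($j = \left(-2\right) 6 \left(-1\right) = \left(-12\right) \left(-1\right) = 12$)
$j \left(106 + \left(-25 + 48\right)\right) = 12 \left(106 + \left(-25 + 48\right)\right) = 12 \left(106 + 23\right) = 12 \cdot 129 = 1548$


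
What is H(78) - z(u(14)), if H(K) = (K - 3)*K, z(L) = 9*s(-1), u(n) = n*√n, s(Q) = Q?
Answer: 5859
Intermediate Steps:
u(n) = n^(3/2)
z(L) = -9 (z(L) = 9*(-1) = -9)
H(K) = K*(-3 + K) (H(K) = (-3 + K)*K = K*(-3 + K))
H(78) - z(u(14)) = 78*(-3 + 78) - 1*(-9) = 78*75 + 9 = 5850 + 9 = 5859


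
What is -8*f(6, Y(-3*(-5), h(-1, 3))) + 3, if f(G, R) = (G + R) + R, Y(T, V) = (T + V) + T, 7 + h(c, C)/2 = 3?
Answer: -397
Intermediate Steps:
h(c, C) = -8 (h(c, C) = -14 + 2*3 = -14 + 6 = -8)
Y(T, V) = V + 2*T
f(G, R) = G + 2*R
-8*f(6, Y(-3*(-5), h(-1, 3))) + 3 = -8*(6 + 2*(-8 + 2*(-3*(-5)))) + 3 = -8*(6 + 2*(-8 + 2*15)) + 3 = -8*(6 + 2*(-8 + 30)) + 3 = -8*(6 + 2*22) + 3 = -8*(6 + 44) + 3 = -8*50 + 3 = -400 + 3 = -397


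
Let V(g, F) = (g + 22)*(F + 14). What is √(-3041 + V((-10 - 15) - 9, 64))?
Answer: I*√3977 ≈ 63.063*I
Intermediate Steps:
V(g, F) = (14 + F)*(22 + g) (V(g, F) = (22 + g)*(14 + F) = (14 + F)*(22 + g))
√(-3041 + V((-10 - 15) - 9, 64)) = √(-3041 + (308 + 14*((-10 - 15) - 9) + 22*64 + 64*((-10 - 15) - 9))) = √(-3041 + (308 + 14*(-25 - 9) + 1408 + 64*(-25 - 9))) = √(-3041 + (308 + 14*(-34) + 1408 + 64*(-34))) = √(-3041 + (308 - 476 + 1408 - 2176)) = √(-3041 - 936) = √(-3977) = I*√3977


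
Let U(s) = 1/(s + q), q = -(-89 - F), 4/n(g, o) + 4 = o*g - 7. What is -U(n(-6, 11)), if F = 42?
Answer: -77/10083 ≈ -0.0076366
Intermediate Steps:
n(g, o) = 4/(-11 + g*o) (n(g, o) = 4/(-4 + (o*g - 7)) = 4/(-4 + (g*o - 7)) = 4/(-4 + (-7 + g*o)) = 4/(-11 + g*o))
q = 131 (q = -(-89 - 1*42) = -(-89 - 42) = -1*(-131) = 131)
U(s) = 1/(131 + s) (U(s) = 1/(s + 131) = 1/(131 + s))
-U(n(-6, 11)) = -1/(131 + 4/(-11 - 6*11)) = -1/(131 + 4/(-11 - 66)) = -1/(131 + 4/(-77)) = -1/(131 + 4*(-1/77)) = -1/(131 - 4/77) = -1/10083/77 = -1*77/10083 = -77/10083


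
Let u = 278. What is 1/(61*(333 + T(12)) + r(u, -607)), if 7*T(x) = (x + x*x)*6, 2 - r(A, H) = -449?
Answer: 7/202444 ≈ 3.4577e-5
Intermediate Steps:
r(A, H) = 451 (r(A, H) = 2 - 1*(-449) = 2 + 449 = 451)
T(x) = 6*x/7 + 6*x²/7 (T(x) = ((x + x*x)*6)/7 = ((x + x²)*6)/7 = (6*x + 6*x²)/7 = 6*x/7 + 6*x²/7)
1/(61*(333 + T(12)) + r(u, -607)) = 1/(61*(333 + (6/7)*12*(1 + 12)) + 451) = 1/(61*(333 + (6/7)*12*13) + 451) = 1/(61*(333 + 936/7) + 451) = 1/(61*(3267/7) + 451) = 1/(199287/7 + 451) = 1/(202444/7) = 7/202444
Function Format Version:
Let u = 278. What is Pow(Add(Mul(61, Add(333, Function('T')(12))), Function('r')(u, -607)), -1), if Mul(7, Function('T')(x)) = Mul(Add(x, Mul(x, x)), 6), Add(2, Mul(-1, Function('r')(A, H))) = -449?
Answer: Rational(7, 202444) ≈ 3.4577e-5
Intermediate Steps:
Function('r')(A, H) = 451 (Function('r')(A, H) = Add(2, Mul(-1, -449)) = Add(2, 449) = 451)
Function('T')(x) = Add(Mul(Rational(6, 7), x), Mul(Rational(6, 7), Pow(x, 2))) (Function('T')(x) = Mul(Rational(1, 7), Mul(Add(x, Mul(x, x)), 6)) = Mul(Rational(1, 7), Mul(Add(x, Pow(x, 2)), 6)) = Mul(Rational(1, 7), Add(Mul(6, x), Mul(6, Pow(x, 2)))) = Add(Mul(Rational(6, 7), x), Mul(Rational(6, 7), Pow(x, 2))))
Pow(Add(Mul(61, Add(333, Function('T')(12))), Function('r')(u, -607)), -1) = Pow(Add(Mul(61, Add(333, Mul(Rational(6, 7), 12, Add(1, 12)))), 451), -1) = Pow(Add(Mul(61, Add(333, Mul(Rational(6, 7), 12, 13))), 451), -1) = Pow(Add(Mul(61, Add(333, Rational(936, 7))), 451), -1) = Pow(Add(Mul(61, Rational(3267, 7)), 451), -1) = Pow(Add(Rational(199287, 7), 451), -1) = Pow(Rational(202444, 7), -1) = Rational(7, 202444)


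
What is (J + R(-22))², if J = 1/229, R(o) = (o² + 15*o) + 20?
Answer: 1587783409/52441 ≈ 30278.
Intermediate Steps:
R(o) = 20 + o² + 15*o
J = 1/229 ≈ 0.0043668
(J + R(-22))² = (1/229 + (20 + (-22)² + 15*(-22)))² = (1/229 + (20 + 484 - 330))² = (1/229 + 174)² = (39847/229)² = 1587783409/52441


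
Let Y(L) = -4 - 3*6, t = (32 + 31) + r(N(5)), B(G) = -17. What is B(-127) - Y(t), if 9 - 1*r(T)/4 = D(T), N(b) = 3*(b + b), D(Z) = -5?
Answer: 5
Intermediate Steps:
N(b) = 6*b (N(b) = 3*(2*b) = 6*b)
r(T) = 56 (r(T) = 36 - 4*(-5) = 36 + 20 = 56)
t = 119 (t = (32 + 31) + 56 = 63 + 56 = 119)
Y(L) = -22 (Y(L) = -4 - 18 = -22)
B(-127) - Y(t) = -17 - 1*(-22) = -17 + 22 = 5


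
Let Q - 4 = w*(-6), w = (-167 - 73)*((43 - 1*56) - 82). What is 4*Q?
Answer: -547184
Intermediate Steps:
w = 22800 (w = -240*((43 - 56) - 82) = -240*(-13 - 82) = -240*(-95) = 22800)
Q = -136796 (Q = 4 + 22800*(-6) = 4 - 136800 = -136796)
4*Q = 4*(-136796) = -547184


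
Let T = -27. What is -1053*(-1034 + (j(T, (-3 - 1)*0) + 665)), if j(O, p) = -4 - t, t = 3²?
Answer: 402246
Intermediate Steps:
t = 9
j(O, p) = -13 (j(O, p) = -4 - 1*9 = -4 - 9 = -13)
-1053*(-1034 + (j(T, (-3 - 1)*0) + 665)) = -1053*(-1034 + (-13 + 665)) = -1053*(-1034 + 652) = -1053*(-382) = 402246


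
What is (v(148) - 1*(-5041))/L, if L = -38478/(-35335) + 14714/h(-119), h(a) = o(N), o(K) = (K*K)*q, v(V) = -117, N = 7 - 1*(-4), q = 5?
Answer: 5263183585/27159919 ≈ 193.78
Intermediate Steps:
N = 11 (N = 7 + 4 = 11)
o(K) = 5*K² (o(K) = (K*K)*5 = K²*5 = 5*K²)
h(a) = 605 (h(a) = 5*11² = 5*121 = 605)
L = 108639676/4275535 (L = -38478/(-35335) + 14714/605 = -38478*(-1/35335) + 14714*(1/605) = 38478/35335 + 14714/605 = 108639676/4275535 ≈ 25.410)
(v(148) - 1*(-5041))/L = (-117 - 1*(-5041))/(108639676/4275535) = (-117 + 5041)*(4275535/108639676) = 4924*(4275535/108639676) = 5263183585/27159919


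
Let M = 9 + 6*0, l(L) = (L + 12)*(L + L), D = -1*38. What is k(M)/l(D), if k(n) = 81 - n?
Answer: 9/247 ≈ 0.036437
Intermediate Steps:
D = -38
l(L) = 2*L*(12 + L) (l(L) = (12 + L)*(2*L) = 2*L*(12 + L))
M = 9 (M = 9 + 0 = 9)
k(M)/l(D) = (81 - 1*9)/((2*(-38)*(12 - 38))) = (81 - 9)/((2*(-38)*(-26))) = 72/1976 = 72*(1/1976) = 9/247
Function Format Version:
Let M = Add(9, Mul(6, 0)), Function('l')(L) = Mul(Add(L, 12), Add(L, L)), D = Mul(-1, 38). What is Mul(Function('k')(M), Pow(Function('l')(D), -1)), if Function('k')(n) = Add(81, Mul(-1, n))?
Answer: Rational(9, 247) ≈ 0.036437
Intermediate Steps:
D = -38
Function('l')(L) = Mul(2, L, Add(12, L)) (Function('l')(L) = Mul(Add(12, L), Mul(2, L)) = Mul(2, L, Add(12, L)))
M = 9 (M = Add(9, 0) = 9)
Mul(Function('k')(M), Pow(Function('l')(D), -1)) = Mul(Add(81, Mul(-1, 9)), Pow(Mul(2, -38, Add(12, -38)), -1)) = Mul(Add(81, -9), Pow(Mul(2, -38, -26), -1)) = Mul(72, Pow(1976, -1)) = Mul(72, Rational(1, 1976)) = Rational(9, 247)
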